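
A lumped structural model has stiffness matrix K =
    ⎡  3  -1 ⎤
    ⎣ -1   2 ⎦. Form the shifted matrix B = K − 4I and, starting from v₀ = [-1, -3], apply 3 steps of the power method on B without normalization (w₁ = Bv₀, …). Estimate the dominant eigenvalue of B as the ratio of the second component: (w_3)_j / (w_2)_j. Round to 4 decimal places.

B = K − 4I has rows (-1, -1); (-1, -2)
w1 = Bv₀ = (4, 7)
w2 = Bw1 = (-11, -18)
w3 = Bw2 = (29, 47)
Ratio: 47/-18 = -2.6111

μ ≈ -2.6111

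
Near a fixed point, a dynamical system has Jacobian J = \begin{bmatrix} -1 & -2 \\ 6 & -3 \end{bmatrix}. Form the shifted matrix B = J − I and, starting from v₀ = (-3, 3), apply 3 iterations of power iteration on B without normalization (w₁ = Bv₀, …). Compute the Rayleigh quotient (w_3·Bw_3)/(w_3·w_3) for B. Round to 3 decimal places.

μ ≈ -1.000

B = J − I has rows (-2, -2); (6, -4)
w1 = Bv₀ = ((-2)·(-3) + (-2)·3; 6·(-3) + (-4)·3) = (0, -30)
w2 = Bw1 = ((-2)·0 + (-2)·(-30); 6·0 + (-4)·(-30)) = (60, 120)
w3 = Bw2 = (-360, -120)
Bw3 = (960, -1680)
w3·Bw3 = -144000; w3·w3 = 144000; μ ≈ -144000/144000 = -1.000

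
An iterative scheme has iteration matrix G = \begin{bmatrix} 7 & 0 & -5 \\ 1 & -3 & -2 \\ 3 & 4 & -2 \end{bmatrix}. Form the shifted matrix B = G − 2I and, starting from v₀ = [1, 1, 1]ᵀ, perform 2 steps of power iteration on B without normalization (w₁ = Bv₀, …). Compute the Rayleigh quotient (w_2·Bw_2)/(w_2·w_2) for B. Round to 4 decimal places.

B = G − 2I has rows (5, 0, -5); (1, -5, -2); (3, 4, -4)
w1 = Bv₀ = (5·1 + 0·1 + (-5)·1; 1·1 + (-5)·1 + (-2)·1; 3·1 + 4·1 + (-4)·1) = (0, -6, 3)
w2 = Bw1 = (5·0 + 0·(-6) + (-5)·3; 1·0 + (-5)·(-6) + (-2)·3; 3·0 + 4·(-6) + (-4)·3) = (-15, 24, -36)
Bw2 = (105, -63, 195)
w2·Bw2 = -10107; w2·w2 = 2097; μ ≈ -10107/2097 = -4.8197

-4.8197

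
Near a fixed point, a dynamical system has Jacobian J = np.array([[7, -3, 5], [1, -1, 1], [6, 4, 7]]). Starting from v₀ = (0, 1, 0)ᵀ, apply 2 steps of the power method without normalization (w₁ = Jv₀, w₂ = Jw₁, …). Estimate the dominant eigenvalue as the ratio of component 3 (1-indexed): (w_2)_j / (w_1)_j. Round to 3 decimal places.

w1 = Jv₀ = (7·0 + (-3)·1 + 5·0; 1·0 + (-1)·1 + 1·0; 6·0 + 4·1 + 7·0) = (-3, -1, 4)
w2 = Jw1 = (7·(-3) + (-3)·(-1) + 5·4; 1·(-3) + (-1)·(-1) + 1·4; 6·(-3) + 4·(-1) + 7·4) = (2, 2, 6)
Ratio at component: 6 / 4 = 1.500

1.500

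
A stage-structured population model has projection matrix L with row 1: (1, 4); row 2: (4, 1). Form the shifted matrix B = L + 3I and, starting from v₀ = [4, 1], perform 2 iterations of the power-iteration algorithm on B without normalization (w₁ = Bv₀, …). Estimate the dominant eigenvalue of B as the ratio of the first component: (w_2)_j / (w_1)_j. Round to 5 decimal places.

B = L + 3I has rows (4, 4); (4, 4)
w1 = Bv₀ = (20, 20)
w2 = Bw1 = (160, 160)
Ratio: 160/20 = 8.00000

μ ≈ 8.00000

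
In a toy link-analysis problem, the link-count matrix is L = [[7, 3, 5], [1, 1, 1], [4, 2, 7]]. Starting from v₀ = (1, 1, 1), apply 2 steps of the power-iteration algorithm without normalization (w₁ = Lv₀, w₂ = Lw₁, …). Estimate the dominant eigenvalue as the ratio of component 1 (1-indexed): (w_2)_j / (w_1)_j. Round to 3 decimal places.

λ ≈ 11.933

w1 = Lv₀ = (15, 3, 13)
w2 = Lw1 = (179, 31, 157)
Ratio at component: 179 / 15 = 11.933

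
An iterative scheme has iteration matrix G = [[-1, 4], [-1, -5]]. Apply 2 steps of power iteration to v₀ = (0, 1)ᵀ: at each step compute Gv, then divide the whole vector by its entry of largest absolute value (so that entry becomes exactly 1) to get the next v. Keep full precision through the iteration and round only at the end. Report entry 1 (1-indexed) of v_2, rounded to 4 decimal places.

1.0000

Gv0 = (4.00000, -5.00000); divide by -5.00000 → v1 = (-0.80000, 1.00000)
Gv1 = (4.80000, -4.20000); divide by 4.80000 → v2 = (1.00000, -0.87500)
Requested entry of v2: -24/-24 = 1.0000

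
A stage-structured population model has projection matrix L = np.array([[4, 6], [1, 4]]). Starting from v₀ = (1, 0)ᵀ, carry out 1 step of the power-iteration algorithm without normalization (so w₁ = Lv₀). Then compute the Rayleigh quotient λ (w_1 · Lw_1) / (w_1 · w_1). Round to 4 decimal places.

w1 = Lv₀ = (4·1 + 6·0; 1·1 + 4·0) = (4, 1)
Lw1 = (22, 8)
w1·Lw1 = 4·22 + 1·8 = 96; w1·w1 = 4·4 + 1·1 = 17
λ ≈ 96/17 = 5.6471

λ ≈ 5.6471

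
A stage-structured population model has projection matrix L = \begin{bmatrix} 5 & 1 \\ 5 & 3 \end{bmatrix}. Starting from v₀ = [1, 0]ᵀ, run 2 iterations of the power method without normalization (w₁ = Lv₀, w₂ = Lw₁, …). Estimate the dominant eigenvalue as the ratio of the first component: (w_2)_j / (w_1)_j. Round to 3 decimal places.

w1 = Lv₀ = (5, 5)
w2 = Lw1 = (30, 40)
Ratio at component: 30 / 5 = 6.000

λ ≈ 6.000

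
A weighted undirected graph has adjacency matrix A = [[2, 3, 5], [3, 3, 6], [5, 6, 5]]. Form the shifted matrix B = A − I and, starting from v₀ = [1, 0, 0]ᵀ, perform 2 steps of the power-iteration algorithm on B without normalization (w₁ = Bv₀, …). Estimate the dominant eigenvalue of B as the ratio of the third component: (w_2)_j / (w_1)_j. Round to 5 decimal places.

8.60000

B = A − I has rows (1, 3, 5); (3, 2, 6); (5, 6, 4)
w1 = Bv₀ = (1, 3, 5)
w2 = Bw1 = (35, 39, 43)
Ratio: 43/5 = 8.60000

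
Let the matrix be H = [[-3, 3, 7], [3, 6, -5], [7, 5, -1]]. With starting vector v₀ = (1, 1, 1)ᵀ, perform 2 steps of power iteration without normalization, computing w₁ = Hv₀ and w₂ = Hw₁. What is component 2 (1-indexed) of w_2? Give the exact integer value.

w1 = Hv₀ = ((-3)·1 + 3·1 + 7·1; 3·1 + 6·1 + (-5)·1; 7·1 + 5·1 + (-1)·1) = (7, 4, 11)
w2 = Hw1 = ((-3)·7 + 3·4 + 7·11; 3·7 + 6·4 + (-5)·11; 7·7 + 5·4 + (-1)·11) = (68, -10, 58)
The requested component of w2 is -10.

-10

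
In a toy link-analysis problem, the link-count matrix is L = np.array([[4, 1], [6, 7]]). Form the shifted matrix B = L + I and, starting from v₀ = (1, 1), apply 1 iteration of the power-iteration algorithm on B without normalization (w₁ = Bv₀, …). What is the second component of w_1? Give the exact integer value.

14

B = L + I has rows (5, 1); (6, 8)
w1 = Bv₀ = (5·1 + 1·1; 6·1 + 8·1) = (6, 14)
Requested component of w1: 14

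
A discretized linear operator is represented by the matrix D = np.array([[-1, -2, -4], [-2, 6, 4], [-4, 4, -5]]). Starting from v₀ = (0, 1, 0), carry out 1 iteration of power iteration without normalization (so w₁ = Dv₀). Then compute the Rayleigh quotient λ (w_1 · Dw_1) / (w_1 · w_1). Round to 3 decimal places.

w1 = Dv₀ = ((-1)·0 + (-2)·1 + (-4)·0; (-2)·0 + 6·1 + 4·0; (-4)·0 + 4·1 + (-5)·0) = (-2, 6, 4)
Dw1 = (-26, 56, 12)
w1·Dw1 = (-2)·(-26) + 6·56 + 4·12 = 436; w1·w1 = (-2)·(-2) + 6·6 + 4·4 = 56
λ ≈ 436/56 = 7.786

7.786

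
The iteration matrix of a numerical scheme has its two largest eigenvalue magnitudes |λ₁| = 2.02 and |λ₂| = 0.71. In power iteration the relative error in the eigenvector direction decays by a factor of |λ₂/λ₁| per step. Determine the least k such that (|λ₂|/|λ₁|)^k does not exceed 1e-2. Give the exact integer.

5

|λ₂/λ₁| = 0.71/2.02 = 0.35149
Need k ≥ ln(1e-2) / ln(0.35149) = -4.6052 / -1.0456 ≈ 4.404
Smallest integer k satisfying the bound: 5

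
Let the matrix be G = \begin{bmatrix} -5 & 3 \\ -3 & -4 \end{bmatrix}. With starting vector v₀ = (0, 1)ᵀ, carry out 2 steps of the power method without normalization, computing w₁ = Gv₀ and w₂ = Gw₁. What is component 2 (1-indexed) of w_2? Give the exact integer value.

7

w1 = Gv₀ = ((-5)·0 + 3·1; (-3)·0 + (-4)·1) = (3, -4)
w2 = Gw1 = ((-5)·3 + 3·(-4); (-3)·3 + (-4)·(-4)) = (-27, 7)
The requested component of w2 is 7.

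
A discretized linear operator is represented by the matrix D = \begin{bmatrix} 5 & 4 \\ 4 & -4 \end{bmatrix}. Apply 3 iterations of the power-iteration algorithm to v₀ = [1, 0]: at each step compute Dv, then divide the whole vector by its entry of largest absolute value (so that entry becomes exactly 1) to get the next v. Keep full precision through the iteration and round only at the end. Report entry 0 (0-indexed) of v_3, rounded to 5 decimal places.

1.00000

Dv0 = (5.000000, 4.000000); divide by 5.000000 → v1 = (1.000000, 0.800000)
Dv1 = (8.200000, 0.800000); divide by 8.200000 → v2 = (1.000000, 0.097561)
Dv2 = (5.390244, 3.609756); divide by 5.390244 → v3 = (1.000000, 0.669683)
Requested entry of v3: 221/221 = 1.00000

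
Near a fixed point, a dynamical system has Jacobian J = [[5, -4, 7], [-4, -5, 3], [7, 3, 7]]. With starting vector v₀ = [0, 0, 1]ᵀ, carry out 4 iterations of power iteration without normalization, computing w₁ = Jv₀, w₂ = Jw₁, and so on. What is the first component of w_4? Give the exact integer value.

13722

w1 = Jv₀ = (5·0 + (-4)·0 + 7·1; (-4)·0 + (-5)·0 + 3·1; 7·0 + 3·0 + 7·1) = (7, 3, 7)
w2 = Jw1 = (5·7 + (-4)·3 + 7·7; (-4)·7 + (-5)·3 + 3·7; 7·7 + 3·3 + 7·7) = (72, -22, 107)
w3 = Jw2 = (1197, 143, 1187)
w4 = Jw3 = (13722, -1942, 17117)
The requested component of w4 is 13722.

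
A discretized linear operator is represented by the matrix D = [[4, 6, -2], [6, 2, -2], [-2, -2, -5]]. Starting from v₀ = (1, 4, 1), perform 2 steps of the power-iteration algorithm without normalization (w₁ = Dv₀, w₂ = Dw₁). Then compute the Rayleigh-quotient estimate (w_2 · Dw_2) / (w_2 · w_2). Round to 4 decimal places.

λ ≈ 8.9987

w1 = Dv₀ = (4·1 + 6·4 + (-2)·1; 6·1 + 2·4 + (-2)·1; (-2)·1 + (-2)·4 + (-5)·1) = (26, 12, -15)
w2 = Dw1 = (4·26 + 6·12 + (-2)·(-15); 6·26 + 2·12 + (-2)·(-15); (-2)·26 + (-2)·12 + (-5)·(-15)) = (206, 210, -1)
Dw2 = (2086, 1658, -827)
w2·Dw2 = 206·2086 + 210·1658 + (-1)·(-827) = 778723; w2·w2 = 206·206 + 210·210 + (-1)·(-1) = 86537
λ ≈ 778723/86537 = 8.9987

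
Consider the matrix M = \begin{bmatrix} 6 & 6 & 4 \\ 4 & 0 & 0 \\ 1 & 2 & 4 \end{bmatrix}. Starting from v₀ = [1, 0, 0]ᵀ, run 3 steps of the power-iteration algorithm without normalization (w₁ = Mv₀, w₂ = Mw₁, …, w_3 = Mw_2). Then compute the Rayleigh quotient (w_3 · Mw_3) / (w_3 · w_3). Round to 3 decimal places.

λ ≈ 9.747

w1 = Mv₀ = (6, 4, 1)
w2 = Mw1 = (64, 24, 18)
w3 = Mw2 = (600, 256, 184)
Mw3 = (5872, 2400, 1848)
w3·Mw3 = 600·5872 + 256·2400 + 184·1848 = 4477632; w3·w3 = 600·600 + 256·256 + 184·184 = 459392
λ ≈ 4477632/459392 = 9.747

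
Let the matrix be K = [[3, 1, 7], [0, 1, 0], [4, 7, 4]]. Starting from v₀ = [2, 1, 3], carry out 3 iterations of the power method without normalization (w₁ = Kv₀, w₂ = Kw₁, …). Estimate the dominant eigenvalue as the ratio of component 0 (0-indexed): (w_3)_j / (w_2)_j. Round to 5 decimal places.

w1 = Kv₀ = (3·2 + 1·1 + 7·3; 0·2 + 1·1 + 0·3; 4·2 + 7·1 + 4·3) = (28, 1, 27)
w2 = Kw1 = (3·28 + 1·1 + 7·27; 0·28 + 1·1 + 0·27; 4·28 + 7·1 + 4·27) = (274, 1, 227)
w3 = Kw2 = (2412, 1, 2011)
Ratio at component: 2412 / 274 = 8.80292

8.80292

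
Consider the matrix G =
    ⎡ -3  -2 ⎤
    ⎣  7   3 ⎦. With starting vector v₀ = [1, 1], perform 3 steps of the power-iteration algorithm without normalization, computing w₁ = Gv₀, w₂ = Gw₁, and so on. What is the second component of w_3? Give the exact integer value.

-50

w1 = Gv₀ = ((-3)·1 + (-2)·1; 7·1 + 3·1) = (-5, 10)
w2 = Gw1 = ((-3)·(-5) + (-2)·10; 7·(-5) + 3·10) = (-5, -5)
w3 = Gw2 = (25, -50)
The requested component of w3 is -50.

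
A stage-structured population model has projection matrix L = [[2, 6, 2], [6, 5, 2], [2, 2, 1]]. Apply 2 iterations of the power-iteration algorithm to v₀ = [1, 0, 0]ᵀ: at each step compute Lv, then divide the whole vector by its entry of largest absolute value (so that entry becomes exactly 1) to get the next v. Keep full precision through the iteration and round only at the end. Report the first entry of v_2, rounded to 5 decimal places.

Lv0 = (2.000000, 6.000000, 2.000000); divide by 6.000000 → v1 = (0.333333, 1.000000, 0.333333)
Lv1 = (7.333333, 7.666667, 3.000000); divide by 7.666667 → v2 = (0.956522, 1.000000, 0.391304)
Requested entry of v2: 44/46 = 0.95652

0.95652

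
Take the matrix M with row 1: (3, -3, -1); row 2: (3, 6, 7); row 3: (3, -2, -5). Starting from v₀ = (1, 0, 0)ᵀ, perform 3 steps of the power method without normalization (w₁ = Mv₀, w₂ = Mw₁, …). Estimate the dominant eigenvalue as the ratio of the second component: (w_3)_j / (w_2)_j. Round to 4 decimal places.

λ ≈ 4.0625

w1 = Mv₀ = (3·1 + (-3)·0 + (-1)·0; 3·1 + 6·0 + 7·0; 3·1 + (-2)·0 + (-5)·0) = (3, 3, 3)
w2 = Mw1 = (3·3 + (-3)·3 + (-1)·3; 3·3 + 6·3 + 7·3; 3·3 + (-2)·3 + (-5)·3) = (-3, 48, -12)
w3 = Mw2 = (-141, 195, -45)
Ratio at component: 195 / 48 = 4.0625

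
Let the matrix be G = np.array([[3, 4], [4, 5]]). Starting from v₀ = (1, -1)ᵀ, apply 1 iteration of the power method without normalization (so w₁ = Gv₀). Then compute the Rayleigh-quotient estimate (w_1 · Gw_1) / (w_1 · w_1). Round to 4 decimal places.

w1 = Gv₀ = (3·1 + 4·(-1); 4·1 + 5·(-1)) = (-1, -1)
Gw1 = (-7, -9)
w1·Gw1 = (-1)·(-7) + (-1)·(-9) = 16; w1·w1 = (-1)·(-1) + (-1)·(-1) = 2
λ ≈ 16/2 = 8.0000

λ ≈ 8.0000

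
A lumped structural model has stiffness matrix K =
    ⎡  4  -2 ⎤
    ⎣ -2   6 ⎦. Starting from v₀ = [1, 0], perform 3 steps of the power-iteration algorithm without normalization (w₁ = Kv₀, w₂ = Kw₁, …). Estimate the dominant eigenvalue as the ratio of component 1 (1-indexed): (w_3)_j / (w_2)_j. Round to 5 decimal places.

λ ≈ 6.00000

w1 = Kv₀ = (4·1 + (-2)·0; (-2)·1 + 6·0) = (4, -2)
w2 = Kw1 = (4·4 + (-2)·(-2); (-2)·4 + 6·(-2)) = (20, -20)
w3 = Kw2 = (120, -160)
Ratio at component: 120 / 20 = 6.00000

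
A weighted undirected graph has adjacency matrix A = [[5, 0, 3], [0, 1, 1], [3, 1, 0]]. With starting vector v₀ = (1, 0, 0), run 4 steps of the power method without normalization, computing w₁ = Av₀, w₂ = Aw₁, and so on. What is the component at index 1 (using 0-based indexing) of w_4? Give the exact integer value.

123

w1 = Av₀ = (5, 0, 3)
w2 = Aw1 = (34, 3, 15)
w3 = Aw2 = (215, 18, 105)
w4 = Aw3 = (1390, 123, 663)
The requested component of w4 is 123.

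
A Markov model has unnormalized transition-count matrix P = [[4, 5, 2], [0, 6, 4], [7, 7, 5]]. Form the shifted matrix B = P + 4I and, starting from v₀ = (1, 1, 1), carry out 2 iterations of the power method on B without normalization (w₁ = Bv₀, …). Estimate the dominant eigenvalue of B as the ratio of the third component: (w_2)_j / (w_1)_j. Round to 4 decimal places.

B = P + 4I has rows (8, 5, 2); (0, 10, 4); (7, 7, 9)
w1 = Bv₀ = (8·1 + 5·1 + 2·1; 0·1 + 10·1 + 4·1; 7·1 + 7·1 + 9·1) = (15, 14, 23)
w2 = Bw1 = (8·15 + 5·14 + 2·23; 0·15 + 10·14 + 4·23; 7·15 + 7·14 + 9·23) = (236, 232, 410)
Ratio: 410/23 = 17.8261

μ ≈ 17.8261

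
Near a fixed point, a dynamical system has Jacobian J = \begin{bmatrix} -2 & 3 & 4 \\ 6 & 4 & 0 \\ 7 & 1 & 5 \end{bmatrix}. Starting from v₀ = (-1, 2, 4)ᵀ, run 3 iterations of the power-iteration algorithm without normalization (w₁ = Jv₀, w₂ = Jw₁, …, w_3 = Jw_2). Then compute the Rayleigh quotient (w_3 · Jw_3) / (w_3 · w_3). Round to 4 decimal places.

w1 = Jv₀ = ((-2)·(-1) + 3·2 + 4·4; 6·(-1) + 4·2 + 0·4; 7·(-1) + 1·2 + 5·4) = (24, 2, 15)
w2 = Jw1 = ((-2)·24 + 3·2 + 4·15; 6·24 + 4·2 + 0·15; 7·24 + 1·2 + 5·15) = (18, 152, 245)
w3 = Jw2 = (1400, 716, 1503)
Jw3 = (5360, 11264, 18031)
w3·Jw3 = 1400·5360 + 716·11264 + 1503·18031 = 42669617; w3·w3 = 1400·1400 + 716·716 + 1503·1503 = 4731665
λ ≈ 42669617/4731665 = 9.0179

λ ≈ 9.0179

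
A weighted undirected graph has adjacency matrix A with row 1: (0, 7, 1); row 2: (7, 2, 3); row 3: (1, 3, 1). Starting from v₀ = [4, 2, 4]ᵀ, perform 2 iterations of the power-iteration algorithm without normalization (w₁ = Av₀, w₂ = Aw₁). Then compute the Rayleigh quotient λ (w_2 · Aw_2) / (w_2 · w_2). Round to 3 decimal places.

w1 = Av₀ = (0·4 + 7·2 + 1·4; 7·4 + 2·2 + 3·4; 1·4 + 3·2 + 1·4) = (18, 44, 14)
w2 = Aw1 = (0·18 + 7·44 + 1·14; 7·18 + 2·44 + 3·14; 1·18 + 3·44 + 1·14) = (322, 256, 164)
Aw2 = (1956, 3258, 1254)
w2·Aw2 = 322·1956 + 256·3258 + 164·1254 = 1669536; w2·w2 = 322·322 + 256·256 + 164·164 = 196116
λ ≈ 1669536/196116 = 8.513

8.513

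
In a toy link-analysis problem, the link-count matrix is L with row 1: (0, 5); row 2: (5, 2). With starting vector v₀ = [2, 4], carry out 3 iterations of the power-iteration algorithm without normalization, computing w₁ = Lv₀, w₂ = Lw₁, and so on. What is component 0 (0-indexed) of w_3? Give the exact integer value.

680

w1 = Lv₀ = (20, 18)
w2 = Lw1 = (90, 136)
w3 = Lw2 = (680, 722)
The requested component of w3 is 680.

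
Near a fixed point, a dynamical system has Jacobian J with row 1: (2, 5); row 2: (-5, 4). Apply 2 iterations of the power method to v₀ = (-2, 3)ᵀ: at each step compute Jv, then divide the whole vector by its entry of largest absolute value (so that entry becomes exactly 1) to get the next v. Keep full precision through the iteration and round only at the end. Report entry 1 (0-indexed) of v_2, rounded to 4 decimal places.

0.2500

Jv0 = (11.00000, 22.00000); divide by 22.00000 → v1 = (0.50000, 1.00000)
Jv1 = (6.00000, 1.50000); divide by 6.00000 → v2 = (1.00000, 0.25000)
Requested entry of v2: 33/132 = 0.2500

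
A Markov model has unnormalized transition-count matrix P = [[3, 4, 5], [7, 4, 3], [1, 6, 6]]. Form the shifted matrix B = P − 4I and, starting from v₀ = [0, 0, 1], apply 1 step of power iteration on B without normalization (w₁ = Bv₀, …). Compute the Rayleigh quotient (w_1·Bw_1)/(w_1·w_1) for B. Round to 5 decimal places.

B = P − 4I has rows (-1, 4, 5); (7, 0, 3); (1, 6, 2)
w1 = Bv₀ = ((-1)·0 + 4·0 + 5·1; 7·0 + 0·0 + 3·1; 1·0 + 6·0 + 2·1) = (5, 3, 2)
Bw1 = (17, 41, 27)
w1·Bw1 = 262; w1·w1 = 38; μ ≈ 262/38 = 6.89474

μ ≈ 6.89474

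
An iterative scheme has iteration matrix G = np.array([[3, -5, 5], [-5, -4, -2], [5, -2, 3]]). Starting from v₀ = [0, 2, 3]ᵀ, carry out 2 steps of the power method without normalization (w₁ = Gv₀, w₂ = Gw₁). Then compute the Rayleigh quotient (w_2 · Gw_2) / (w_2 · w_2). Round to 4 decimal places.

w1 = Gv₀ = (3·0 + (-5)·2 + 5·3; (-5)·0 + (-4)·2 + (-2)·3; 5·0 + (-2)·2 + 3·3) = (5, -14, 5)
w2 = Gw1 = (3·5 + (-5)·(-14) + 5·5; (-5)·5 + (-4)·(-14) + (-2)·5; 5·5 + (-2)·(-14) + 3·5) = (110, 21, 68)
Gw2 = (565, -770, 712)
w2·Gw2 = 110·565 + 21·(-770) + 68·712 = 94396; w2·w2 = 110·110 + 21·21 + 68·68 = 17165
λ ≈ 94396/17165 = 5.4993

λ ≈ 5.4993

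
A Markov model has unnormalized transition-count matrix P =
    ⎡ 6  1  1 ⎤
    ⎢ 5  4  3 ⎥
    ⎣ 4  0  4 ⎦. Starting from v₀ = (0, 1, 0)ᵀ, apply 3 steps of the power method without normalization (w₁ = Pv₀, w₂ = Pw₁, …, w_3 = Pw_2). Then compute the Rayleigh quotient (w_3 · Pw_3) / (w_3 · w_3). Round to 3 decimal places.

λ ≈ 8.332

w1 = Pv₀ = (1, 4, 0)
w2 = Pw1 = (10, 21, 4)
w3 = Pw2 = (85, 146, 56)
Pw3 = (712, 1177, 564)
w3·Pw3 = 85·712 + 146·1177 + 56·564 = 263946; w3·w3 = 85·85 + 146·146 + 56·56 = 31677
λ ≈ 263946/31677 = 8.332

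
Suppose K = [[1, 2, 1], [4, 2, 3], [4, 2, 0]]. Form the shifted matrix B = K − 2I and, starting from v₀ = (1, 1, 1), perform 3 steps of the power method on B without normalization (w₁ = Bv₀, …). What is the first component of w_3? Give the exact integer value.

38

B = K − 2I has rows (-1, 2, 1); (4, 0, 3); (4, 2, -2)
w1 = Bv₀ = ((-1)·1 + 2·1 + 1·1; 4·1 + 0·1 + 3·1; 4·1 + 2·1 + (-2)·1) = (2, 7, 4)
w2 = Bw1 = ((-1)·2 + 2·7 + 1·4; 4·2 + 0·7 + 3·4; 4·2 + 2·7 + (-2)·4) = (16, 20, 14)
w3 = Bw2 = (38, 106, 76)
Requested component of w3: 38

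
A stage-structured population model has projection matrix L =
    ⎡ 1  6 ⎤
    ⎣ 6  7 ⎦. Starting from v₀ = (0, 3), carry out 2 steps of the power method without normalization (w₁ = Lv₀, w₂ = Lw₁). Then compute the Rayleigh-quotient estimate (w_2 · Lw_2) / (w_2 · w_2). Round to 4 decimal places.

w1 = Lv₀ = (1·0 + 6·3; 6·0 + 7·3) = (18, 21)
w2 = Lw1 = (1·18 + 6·21; 6·18 + 7·21) = (144, 255)
Lw2 = (1674, 2649)
w2·Lw2 = 144·1674 + 255·2649 = 916551; w2·w2 = 144·144 + 255·255 = 85761
λ ≈ 916551/85761 = 10.6873

λ ≈ 10.6873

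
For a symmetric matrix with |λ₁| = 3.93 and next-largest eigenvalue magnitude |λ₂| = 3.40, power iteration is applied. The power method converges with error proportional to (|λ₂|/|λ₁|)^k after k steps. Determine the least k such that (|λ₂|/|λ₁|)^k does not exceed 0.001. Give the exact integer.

|λ₂/λ₁| = 3.40/3.93 = 0.86514
Need k ≥ ln(0.001) / ln(0.86514) = -6.9078 / -0.1449 ≈ 47.684
Smallest integer k satisfying the bound: 48

48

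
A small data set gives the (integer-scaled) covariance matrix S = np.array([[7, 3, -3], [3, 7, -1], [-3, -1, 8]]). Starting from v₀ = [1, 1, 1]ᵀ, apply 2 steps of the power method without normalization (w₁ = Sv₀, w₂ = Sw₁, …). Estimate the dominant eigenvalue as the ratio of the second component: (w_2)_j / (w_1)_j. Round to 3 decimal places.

λ ≈ 8.889

w1 = Sv₀ = (7·1 + 3·1 + (-3)·1; 3·1 + 7·1 + (-1)·1; (-3)·1 + (-1)·1 + 8·1) = (7, 9, 4)
w2 = Sw1 = (7·7 + 3·9 + (-3)·4; 3·7 + 7·9 + (-1)·4; (-3)·7 + (-1)·9 + 8·4) = (64, 80, 2)
Ratio at component: 80 / 9 = 8.889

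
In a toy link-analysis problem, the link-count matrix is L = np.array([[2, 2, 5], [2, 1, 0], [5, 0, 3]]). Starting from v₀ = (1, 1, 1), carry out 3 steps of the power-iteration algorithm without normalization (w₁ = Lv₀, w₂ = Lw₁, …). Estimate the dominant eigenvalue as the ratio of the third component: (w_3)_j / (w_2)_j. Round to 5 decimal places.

7.63768

w1 = Lv₀ = (2·1 + 2·1 + 5·1; 2·1 + 1·1 + 0·1; 5·1 + 0·1 + 3·1) = (9, 3, 8)
w2 = Lw1 = (2·9 + 2·3 + 5·8; 2·9 + 1·3 + 0·8; 5·9 + 0·3 + 3·8) = (64, 21, 69)
w3 = Lw2 = (515, 149, 527)
Ratio at component: 527 / 69 = 7.63768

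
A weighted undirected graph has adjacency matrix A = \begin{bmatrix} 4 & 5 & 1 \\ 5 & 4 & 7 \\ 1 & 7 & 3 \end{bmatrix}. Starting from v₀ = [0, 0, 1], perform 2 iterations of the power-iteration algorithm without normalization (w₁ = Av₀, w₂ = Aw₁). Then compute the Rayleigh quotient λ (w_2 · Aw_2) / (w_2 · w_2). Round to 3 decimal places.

w1 = Av₀ = (4·0 + 5·0 + 1·1; 5·0 + 4·0 + 7·1; 1·0 + 7·0 + 3·1) = (1, 7, 3)
w2 = Aw1 = (4·1 + 5·7 + 1·3; 5·1 + 4·7 + 7·3; 1·1 + 7·7 + 3·3) = (42, 54, 59)
Aw2 = (497, 839, 597)
w2·Aw2 = 42·497 + 54·839 + 59·597 = 101403; w2·w2 = 42·42 + 54·54 + 59·59 = 8161
λ ≈ 101403/8161 = 12.425

λ ≈ 12.425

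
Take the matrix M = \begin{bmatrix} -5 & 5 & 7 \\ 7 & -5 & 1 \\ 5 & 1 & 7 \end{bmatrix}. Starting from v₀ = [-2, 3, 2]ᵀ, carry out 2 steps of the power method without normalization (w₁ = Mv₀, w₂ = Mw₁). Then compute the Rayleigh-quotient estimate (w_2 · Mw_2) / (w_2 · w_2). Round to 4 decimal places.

w1 = Mv₀ = ((-5)·(-2) + 5·3 + 7·2; 7·(-2) + (-5)·3 + 1·2; 5·(-2) + 1·3 + 7·2) = (39, -27, 7)
w2 = Mw1 = ((-5)·39 + 5·(-27) + 7·7; 7·39 + (-5)·(-27) + 1·7; 5·39 + 1·(-27) + 7·7) = (-281, 415, 217)
Mw2 = (4999, -3825, 529)
w2·Mw2 = (-281)·4999 + 415·(-3825) + 217·529 = -2877301; w2·w2 = (-281)·(-281) + 415·415 + 217·217 = 298275
λ ≈ -2877301/298275 = -9.6465

λ ≈ -9.6465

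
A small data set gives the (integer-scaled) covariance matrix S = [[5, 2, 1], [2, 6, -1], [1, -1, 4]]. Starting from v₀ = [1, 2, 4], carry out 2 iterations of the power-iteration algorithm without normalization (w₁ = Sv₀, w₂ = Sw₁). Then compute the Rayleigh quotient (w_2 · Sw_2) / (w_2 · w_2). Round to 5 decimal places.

λ ≈ 6.74256

w1 = Sv₀ = (5·1 + 2·2 + 1·4; 2·1 + 6·2 + (-1)·4; 1·1 + (-1)·2 + 4·4) = (13, 10, 15)
w2 = Sw1 = (5·13 + 2·10 + 1·15; 2·13 + 6·10 + (-1)·15; 1·13 + (-1)·10 + 4·15) = (100, 71, 63)
Sw2 = (705, 563, 281)
w2·Sw2 = 100·705 + 71·563 + 63·281 = 128176; w2·w2 = 100·100 + 71·71 + 63·63 = 19010
λ ≈ 128176/19010 = 6.74256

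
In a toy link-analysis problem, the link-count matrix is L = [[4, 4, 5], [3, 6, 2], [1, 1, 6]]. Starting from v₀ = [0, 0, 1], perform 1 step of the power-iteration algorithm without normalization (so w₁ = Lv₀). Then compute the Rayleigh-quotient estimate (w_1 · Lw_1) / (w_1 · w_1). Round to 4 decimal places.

9.6308

w1 = Lv₀ = (4·0 + 4·0 + 5·1; 3·0 + 6·0 + 2·1; 1·0 + 1·0 + 6·1) = (5, 2, 6)
Lw1 = (58, 39, 43)
w1·Lw1 = 5·58 + 2·39 + 6·43 = 626; w1·w1 = 5·5 + 2·2 + 6·6 = 65
λ ≈ 626/65 = 9.6308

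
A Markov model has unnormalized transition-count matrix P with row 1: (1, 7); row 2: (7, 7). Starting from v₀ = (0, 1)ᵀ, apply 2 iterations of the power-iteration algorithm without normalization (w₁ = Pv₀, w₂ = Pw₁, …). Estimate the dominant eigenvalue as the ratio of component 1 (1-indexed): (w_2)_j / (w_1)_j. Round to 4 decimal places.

w1 = Pv₀ = (7, 7)
w2 = Pw1 = (56, 98)
Ratio at component: 56 / 7 = 8.0000

λ ≈ 8.0000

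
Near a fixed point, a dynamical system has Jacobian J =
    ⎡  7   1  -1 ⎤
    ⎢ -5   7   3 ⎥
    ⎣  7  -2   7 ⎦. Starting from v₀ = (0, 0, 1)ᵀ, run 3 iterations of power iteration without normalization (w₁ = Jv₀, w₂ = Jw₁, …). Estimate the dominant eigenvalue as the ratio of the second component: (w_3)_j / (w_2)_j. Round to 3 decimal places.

w1 = Jv₀ = (-1, 3, 7)
w2 = Jw1 = (-11, 47, 36)
w3 = Jw2 = (-66, 492, 81)
Ratio at component: 492 / 47 = 10.468

λ ≈ 10.468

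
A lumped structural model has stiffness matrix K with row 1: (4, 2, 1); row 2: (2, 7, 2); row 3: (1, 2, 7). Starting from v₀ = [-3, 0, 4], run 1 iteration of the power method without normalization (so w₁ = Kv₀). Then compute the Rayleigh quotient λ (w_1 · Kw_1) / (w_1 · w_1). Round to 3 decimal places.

w1 = Kv₀ = (4·(-3) + 2·0 + 1·4; 2·(-3) + 7·0 + 2·4; 1·(-3) + 2·0 + 7·4) = (-8, 2, 25)
Kw1 = (-3, 48, 171)
w1·Kw1 = (-8)·(-3) + 2·48 + 25·171 = 4395; w1·w1 = (-8)·(-8) + 2·2 + 25·25 = 693
λ ≈ 4395/693 = 6.342

λ ≈ 6.342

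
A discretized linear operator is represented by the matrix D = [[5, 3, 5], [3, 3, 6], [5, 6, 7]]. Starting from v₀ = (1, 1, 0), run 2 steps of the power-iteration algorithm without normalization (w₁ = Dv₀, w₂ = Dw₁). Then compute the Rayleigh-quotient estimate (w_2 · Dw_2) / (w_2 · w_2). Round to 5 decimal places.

w1 = Dv₀ = (8, 6, 11)
w2 = Dw1 = (113, 108, 153)
Dw2 = (1654, 1581, 2284)
w2·Dw2 = 113·1654 + 108·1581 + 153·2284 = 707102; w2·w2 = 113·113 + 108·108 + 153·153 = 47842
λ ≈ 707102/47842 = 14.77994

14.77994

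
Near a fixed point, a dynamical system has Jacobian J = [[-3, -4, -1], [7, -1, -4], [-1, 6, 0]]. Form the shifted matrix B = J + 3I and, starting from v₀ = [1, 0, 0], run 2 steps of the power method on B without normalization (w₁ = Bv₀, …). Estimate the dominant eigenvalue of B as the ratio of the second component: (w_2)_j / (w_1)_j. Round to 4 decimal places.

B = J + 3I has rows (0, -4, -1); (7, 2, -4); (-1, 6, 3)
w1 = Bv₀ = (0·1 + (-4)·0 + (-1)·0; 7·1 + 2·0 + (-4)·0; (-1)·1 + 6·0 + 3·0) = (0, 7, -1)
w2 = Bw1 = (0·0 + (-4)·7 + (-1)·(-1); 7·0 + 2·7 + (-4)·(-1); (-1)·0 + 6·7 + 3·(-1)) = (-27, 18, 39)
Ratio: 18/7 = 2.5714

2.5714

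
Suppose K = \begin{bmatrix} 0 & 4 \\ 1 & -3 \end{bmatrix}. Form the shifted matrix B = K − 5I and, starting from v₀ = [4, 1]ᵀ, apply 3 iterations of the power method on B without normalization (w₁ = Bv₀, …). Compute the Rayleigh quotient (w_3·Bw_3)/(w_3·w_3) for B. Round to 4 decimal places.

B = K − 5I has rows (-5, 4); (1, -8)
w1 = Bv₀ = (-16, -4)
w2 = Bw1 = (64, 16)
w3 = Bw2 = (-256, -64)
Bw3 = (1024, 256)
w3·Bw3 = -278528; w3·w3 = 69632; μ ≈ -278528/69632 = -4.0000

μ ≈ -4.0000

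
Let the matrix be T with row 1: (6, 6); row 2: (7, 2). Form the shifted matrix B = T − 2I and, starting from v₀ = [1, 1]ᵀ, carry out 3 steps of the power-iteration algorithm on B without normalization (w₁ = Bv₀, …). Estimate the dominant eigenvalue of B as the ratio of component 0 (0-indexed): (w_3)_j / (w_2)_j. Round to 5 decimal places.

B = T − 2I has rows (4, 6); (7, 0)
w1 = Bv₀ = (4·1 + 6·1; 7·1 + 0·1) = (10, 7)
w2 = Bw1 = (4·10 + 6·7; 7·10 + 0·7) = (82, 70)
w3 = Bw2 = (748, 574)
Ratio: 748/82 = 9.12195

9.12195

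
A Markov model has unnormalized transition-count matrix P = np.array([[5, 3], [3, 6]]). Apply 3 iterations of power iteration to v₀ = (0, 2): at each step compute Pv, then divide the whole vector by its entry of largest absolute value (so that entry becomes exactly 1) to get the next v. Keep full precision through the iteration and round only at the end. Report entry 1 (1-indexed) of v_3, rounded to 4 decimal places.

0.8130

Pv0 = (6.00000, 12.00000); divide by 12.00000 → v1 = (0.50000, 1.00000)
Pv1 = (5.50000, 7.50000); divide by 7.50000 → v2 = (0.73333, 1.00000)
Pv2 = (6.66667, 8.20000); divide by 8.20000 → v3 = (0.81301, 1.00000)
Requested entry of v3: 600/738 = 0.8130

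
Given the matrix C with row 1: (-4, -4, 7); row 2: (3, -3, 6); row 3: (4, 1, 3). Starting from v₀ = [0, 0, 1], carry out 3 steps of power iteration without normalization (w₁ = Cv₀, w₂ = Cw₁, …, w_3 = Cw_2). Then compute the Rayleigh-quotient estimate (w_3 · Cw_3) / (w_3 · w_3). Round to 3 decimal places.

w1 = Cv₀ = (7, 6, 3)
w2 = Cw1 = (-31, 21, 43)
w3 = Cw2 = (341, 102, 26)
Cw3 = (-1590, 873, 1544)
w3·Cw3 = 341·(-1590) + 102·873 + 26·1544 = -413000; w3·w3 = 341·341 + 102·102 + 26·26 = 127361
λ ≈ -413000/127361 = -3.243

-3.243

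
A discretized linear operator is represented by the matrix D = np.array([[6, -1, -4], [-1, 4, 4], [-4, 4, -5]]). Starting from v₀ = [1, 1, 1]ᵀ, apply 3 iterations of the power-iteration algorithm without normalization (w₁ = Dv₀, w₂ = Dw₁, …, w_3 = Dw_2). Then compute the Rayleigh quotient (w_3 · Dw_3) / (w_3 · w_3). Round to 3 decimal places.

-6.379

w1 = Dv₀ = (6·1 + (-1)·1 + (-4)·1; (-1)·1 + 4·1 + 4·1; (-4)·1 + 4·1 + (-5)·1) = (1, 7, -5)
w2 = Dw1 = (6·1 + (-1)·7 + (-4)·(-5); (-1)·1 + 4·7 + 4·(-5); (-4)·1 + 4·7 + (-5)·(-5)) = (19, 7, 49)
w3 = Dw2 = (-89, 205, -293)
Dw3 = (433, -263, 2641)
w3·Dw3 = (-89)·433 + 205·(-263) + (-293)·2641 = -866265; w3·w3 = (-89)·(-89) + 205·205 + (-293)·(-293) = 135795
λ ≈ -866265/135795 = -6.379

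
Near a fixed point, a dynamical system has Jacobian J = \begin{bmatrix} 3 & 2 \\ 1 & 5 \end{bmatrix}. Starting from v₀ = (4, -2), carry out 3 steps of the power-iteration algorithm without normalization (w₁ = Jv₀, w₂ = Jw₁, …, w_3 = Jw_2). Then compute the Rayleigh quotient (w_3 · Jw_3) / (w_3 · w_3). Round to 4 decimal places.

w1 = Jv₀ = (3·4 + 2·(-2); 1·4 + 5·(-2)) = (8, -6)
w2 = Jw1 = (3·8 + 2·(-6); 1·8 + 5·(-6)) = (12, -22)
w3 = Jw2 = (-8, -98)
Jw3 = (-220, -498)
w3·Jw3 = (-8)·(-220) + (-98)·(-498) = 50564; w3·w3 = (-8)·(-8) + (-98)·(-98) = 9668
λ ≈ 50564/9668 = 5.2300

λ ≈ 5.2300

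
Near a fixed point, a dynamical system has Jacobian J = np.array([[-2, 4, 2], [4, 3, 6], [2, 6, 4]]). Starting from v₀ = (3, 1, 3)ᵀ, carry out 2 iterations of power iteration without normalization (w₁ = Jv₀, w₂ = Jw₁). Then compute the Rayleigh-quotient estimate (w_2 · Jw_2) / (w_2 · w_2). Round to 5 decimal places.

w1 = Jv₀ = ((-2)·3 + 4·1 + 2·3; 4·3 + 3·1 + 6·3; 2·3 + 6·1 + 4·3) = (4, 33, 24)
w2 = Jw1 = ((-2)·4 + 4·33 + 2·24; 4·4 + 3·33 + 6·24; 2·4 + 6·33 + 4·24) = (172, 259, 302)
Jw2 = (1296, 3277, 3106)
w2·Jw2 = 172·1296 + 259·3277 + 302·3106 = 2009667; w2·w2 = 172·172 + 259·259 + 302·302 = 187869
λ ≈ 2009667/187869 = 10.69717

λ ≈ 10.69717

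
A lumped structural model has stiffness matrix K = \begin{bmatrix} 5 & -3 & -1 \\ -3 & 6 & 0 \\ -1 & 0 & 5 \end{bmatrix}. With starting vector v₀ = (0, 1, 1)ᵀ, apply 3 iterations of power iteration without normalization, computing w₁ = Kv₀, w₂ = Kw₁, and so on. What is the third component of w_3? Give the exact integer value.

w1 = Kv₀ = (5·0 + (-3)·1 + (-1)·1; (-3)·0 + 6·1 + 0·1; (-1)·0 + 0·1 + 5·1) = (-4, 6, 5)
w2 = Kw1 = (5·(-4) + (-3)·6 + (-1)·5; (-3)·(-4) + 6·6 + 0·5; (-1)·(-4) + 0·6 + 5·5) = (-43, 48, 29)
w3 = Kw2 = (-388, 417, 188)
The requested component of w3 is 188.

188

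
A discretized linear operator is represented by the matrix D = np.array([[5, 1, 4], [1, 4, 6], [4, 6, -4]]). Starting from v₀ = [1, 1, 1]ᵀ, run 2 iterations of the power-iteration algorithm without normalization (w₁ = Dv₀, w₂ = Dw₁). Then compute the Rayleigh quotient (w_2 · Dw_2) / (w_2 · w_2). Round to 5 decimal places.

w1 = Dv₀ = (10, 11, 6)
w2 = Dw1 = (85, 90, 82)
Dw2 = (843, 937, 552)
w2·Dw2 = 85·843 + 90·937 + 82·552 = 201249; w2·w2 = 85·85 + 90·90 + 82·82 = 22049
λ ≈ 201249/22049 = 9.12735

9.12735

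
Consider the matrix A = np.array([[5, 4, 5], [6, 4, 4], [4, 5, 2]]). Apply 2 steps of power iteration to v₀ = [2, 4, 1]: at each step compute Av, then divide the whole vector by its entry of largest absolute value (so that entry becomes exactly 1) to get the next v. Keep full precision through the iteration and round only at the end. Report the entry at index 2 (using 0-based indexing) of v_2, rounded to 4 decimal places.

0.7926

Av0 = (31.00000, 32.00000, 30.00000); divide by 32.00000 → v1 = (0.96875, 1.00000, 0.93750)
Av1 = (13.53125, 13.56250, 10.75000); divide by 13.56250 → v2 = (0.99770, 1.00000, 0.79263)
Requested entry of v2: 344/434 = 0.7926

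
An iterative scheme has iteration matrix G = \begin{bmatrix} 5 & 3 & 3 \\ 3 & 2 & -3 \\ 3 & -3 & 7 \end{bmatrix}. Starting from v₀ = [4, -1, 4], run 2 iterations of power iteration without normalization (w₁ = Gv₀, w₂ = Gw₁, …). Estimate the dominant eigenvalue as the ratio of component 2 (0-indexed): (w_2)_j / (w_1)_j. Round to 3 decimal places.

w1 = Gv₀ = (5·4 + 3·(-1) + 3·4; 3·4 + 2·(-1) + (-3)·4; 3·4 + (-3)·(-1) + 7·4) = (29, -2, 43)
w2 = Gw1 = (5·29 + 3·(-2) + 3·43; 3·29 + 2·(-2) + (-3)·43; 3·29 + (-3)·(-2) + 7·43) = (268, -46, 394)
Ratio at component: 394 / 43 = 9.163

λ ≈ 9.163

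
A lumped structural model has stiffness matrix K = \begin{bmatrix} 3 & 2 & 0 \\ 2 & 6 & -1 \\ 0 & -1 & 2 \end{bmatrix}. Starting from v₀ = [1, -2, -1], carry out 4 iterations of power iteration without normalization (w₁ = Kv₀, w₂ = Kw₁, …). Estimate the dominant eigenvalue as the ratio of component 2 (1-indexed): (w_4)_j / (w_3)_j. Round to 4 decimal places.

λ ≈ 7.0956

w1 = Kv₀ = (-1, -9, 0)
w2 = Kw1 = (-21, -56, 9)
w3 = Kw2 = (-175, -387, 74)
w4 = Kw3 = (-1299, -2746, 535)
Ratio at component: -2746 / -387 = 7.0956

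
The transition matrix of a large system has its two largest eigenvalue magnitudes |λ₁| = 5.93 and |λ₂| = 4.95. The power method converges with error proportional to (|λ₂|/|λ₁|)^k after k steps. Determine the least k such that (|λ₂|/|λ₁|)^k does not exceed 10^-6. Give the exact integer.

77

|λ₂/λ₁| = 4.95/5.93 = 0.83474
Need k ≥ ln(10^-6) / ln(0.83474) = -13.8155 / -0.1806 ≈ 76.482
Smallest integer k satisfying the bound: 77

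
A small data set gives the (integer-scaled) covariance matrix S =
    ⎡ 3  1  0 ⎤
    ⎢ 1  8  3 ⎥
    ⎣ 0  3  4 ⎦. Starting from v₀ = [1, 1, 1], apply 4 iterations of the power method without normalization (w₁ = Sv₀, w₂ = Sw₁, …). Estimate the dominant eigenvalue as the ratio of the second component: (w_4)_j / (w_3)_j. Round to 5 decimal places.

λ ≈ 9.73142

w1 = Sv₀ = (4, 12, 7)
w2 = Sw1 = (24, 121, 64)
w3 = Sw2 = (193, 1184, 619)
w4 = Sw3 = (1763, 11522, 6028)
Ratio at component: 11522 / 1184 = 9.73142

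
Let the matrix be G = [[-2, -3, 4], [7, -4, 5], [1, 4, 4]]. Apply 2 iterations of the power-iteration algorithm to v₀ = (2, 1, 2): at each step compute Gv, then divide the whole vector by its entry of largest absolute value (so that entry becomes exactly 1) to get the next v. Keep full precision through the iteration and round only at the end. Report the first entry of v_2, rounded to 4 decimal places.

-0.0438

Gv0 = (1.00000, 20.00000, 14.00000); divide by 20.00000 → v1 = (0.05000, 1.00000, 0.70000)
Gv1 = (-0.30000, -0.15000, 6.85000); divide by 6.85000 → v2 = (-0.04380, -0.02190, 1.00000)
Requested entry of v2: -6/137 = -0.0438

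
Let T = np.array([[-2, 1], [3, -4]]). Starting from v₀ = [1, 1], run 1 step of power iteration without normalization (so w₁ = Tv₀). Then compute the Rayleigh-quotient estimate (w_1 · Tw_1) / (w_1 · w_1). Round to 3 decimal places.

w1 = Tv₀ = ((-2)·1 + 1·1; 3·1 + (-4)·1) = (-1, -1)
Tw1 = (1, 1)
w1·Tw1 = (-1)·1 + (-1)·1 = -2; w1·w1 = (-1)·(-1) + (-1)·(-1) = 2
λ ≈ -2/2 = -1.000

λ ≈ -1.000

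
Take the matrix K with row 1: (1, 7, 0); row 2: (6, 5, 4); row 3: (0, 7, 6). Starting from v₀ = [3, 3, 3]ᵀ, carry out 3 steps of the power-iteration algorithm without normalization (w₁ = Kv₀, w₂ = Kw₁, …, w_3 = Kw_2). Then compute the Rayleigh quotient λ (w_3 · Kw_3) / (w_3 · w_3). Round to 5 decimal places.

w1 = Kv₀ = (1·3 + 7·3 + 0·3; 6·3 + 5·3 + 4·3; 0·3 + 7·3 + 6·3) = (24, 45, 39)
w2 = Kw1 = (1·24 + 7·45 + 0·39; 6·24 + 5·45 + 4·39; 0·24 + 7·45 + 6·39) = (339, 525, 549)
w3 = Kw2 = (4014, 6855, 6969)
Kw3 = (51999, 86235, 89799)
w3·Kw3 = 4014·51999 + 6855·86235 + 6969·89799 = 1425674142; w3·w3 = 4014·4014 + 6855·6855 + 6969·6969 = 111670182
λ ≈ 1425674142/111670182 = 12.76683

λ ≈ 12.76683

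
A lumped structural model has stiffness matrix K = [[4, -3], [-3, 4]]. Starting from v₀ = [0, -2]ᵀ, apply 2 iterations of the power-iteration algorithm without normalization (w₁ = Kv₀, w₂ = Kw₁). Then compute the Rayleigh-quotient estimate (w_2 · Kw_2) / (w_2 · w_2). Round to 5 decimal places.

w1 = Kv₀ = (4·0 + (-3)·(-2); (-3)·0 + 4·(-2)) = (6, -8)
w2 = Kw1 = (4·6 + (-3)·(-8); (-3)·6 + 4·(-8)) = (48, -50)
Kw2 = (342, -344)
w2·Kw2 = 48·342 + (-50)·(-344) = 33616; w2·w2 = 48·48 + (-50)·(-50) = 4804
λ ≈ 33616/4804 = 6.99750

6.99750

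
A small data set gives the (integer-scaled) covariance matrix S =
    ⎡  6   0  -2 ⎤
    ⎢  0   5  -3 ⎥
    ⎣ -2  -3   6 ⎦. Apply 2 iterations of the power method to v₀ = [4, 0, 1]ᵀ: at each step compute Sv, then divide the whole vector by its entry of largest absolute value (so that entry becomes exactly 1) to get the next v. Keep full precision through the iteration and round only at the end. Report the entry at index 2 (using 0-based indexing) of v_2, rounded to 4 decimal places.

-0.3456

Sv0 = (22.00000, -3.00000, -2.00000); divide by 22.00000 → v1 = (1.00000, -0.13636, -0.09091)
Sv1 = (6.18182, -0.40909, -2.13636); divide by 6.18182 → v2 = (1.00000, -0.06618, -0.34559)
Requested entry of v2: -47/136 = -0.3456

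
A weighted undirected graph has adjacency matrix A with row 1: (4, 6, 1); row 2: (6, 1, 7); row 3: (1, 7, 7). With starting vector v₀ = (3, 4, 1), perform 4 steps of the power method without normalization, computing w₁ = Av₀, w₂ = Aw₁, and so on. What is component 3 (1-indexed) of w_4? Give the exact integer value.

101228

w1 = Av₀ = (37, 29, 38)
w2 = Aw1 = (360, 517, 506)
w3 = Aw2 = (5048, 6219, 7521)
w4 = Aw3 = (65027, 89154, 101228)
The requested component of w4 is 101228.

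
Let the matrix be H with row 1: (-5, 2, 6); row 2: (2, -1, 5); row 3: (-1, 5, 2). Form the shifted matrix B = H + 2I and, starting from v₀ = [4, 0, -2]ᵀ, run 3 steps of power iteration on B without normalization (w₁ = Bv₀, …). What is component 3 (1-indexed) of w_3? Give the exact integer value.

-682

B = H + 2I has rows (-3, 2, 6); (2, 1, 5); (-1, 5, 4)
w1 = Bv₀ = ((-3)·4 + 2·0 + 6·(-2); 2·4 + 1·0 + 5·(-2); (-1)·4 + 5·0 + 4·(-2)) = (-24, -2, -12)
w2 = Bw1 = ((-3)·(-24) + 2·(-2) + 6·(-12); 2·(-24) + 1·(-2) + 5·(-12); (-1)·(-24) + 5·(-2) + 4·(-12)) = (-4, -110, -34)
w3 = Bw2 = (-412, -288, -682)
Requested component of w3: -682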